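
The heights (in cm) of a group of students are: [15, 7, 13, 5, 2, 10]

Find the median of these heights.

8.5

Step 1: Sort the data in ascending order: [2, 5, 7, 10, 13, 15]
Step 2: The number of values is n = 6.
Step 3: Since n is even, the median is the average of positions 3 and 4:
  Median = (7 + 10) / 2 = 8.5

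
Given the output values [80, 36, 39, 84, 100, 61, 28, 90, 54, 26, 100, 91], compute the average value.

65.75

Step 1: Sum all values: 80 + 36 + 39 + 84 + 100 + 61 + 28 + 90 + 54 + 26 + 100 + 91 = 789
Step 2: Count the number of values: n = 12
Step 3: Mean = sum / n = 789 / 12 = 65.75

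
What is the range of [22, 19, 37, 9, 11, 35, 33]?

28

Step 1: Identify the maximum value: max = 37
Step 2: Identify the minimum value: min = 9
Step 3: Range = max - min = 37 - 9 = 28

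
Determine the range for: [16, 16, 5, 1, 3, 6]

15

Step 1: Identify the maximum value: max = 16
Step 2: Identify the minimum value: min = 1
Step 3: Range = max - min = 16 - 1 = 15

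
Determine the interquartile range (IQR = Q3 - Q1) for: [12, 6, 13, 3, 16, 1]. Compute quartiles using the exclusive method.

11.25

Step 1: Sort the data: [1, 3, 6, 12, 13, 16]
Step 2: n = 6
Step 3: Using the exclusive quartile method:
  Q1 = 2.5
  Q2 (median) = 9
  Q3 = 13.75
  IQR = Q3 - Q1 = 13.75 - 2.5 = 11.25
Step 4: IQR = 11.25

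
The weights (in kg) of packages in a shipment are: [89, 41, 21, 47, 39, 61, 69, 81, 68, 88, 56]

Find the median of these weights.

61

Step 1: Sort the data in ascending order: [21, 39, 41, 47, 56, 61, 68, 69, 81, 88, 89]
Step 2: The number of values is n = 11.
Step 3: Since n is odd, the median is the middle value at position 6: 61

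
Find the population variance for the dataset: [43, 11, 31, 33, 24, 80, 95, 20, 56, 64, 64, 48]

589.4097

Step 1: Compute the mean: (43 + 11 + 31 + 33 + 24 + 80 + 95 + 20 + 56 + 64 + 64 + 48) / 12 = 47.4167
Step 2: Compute squared deviations from the mean:
  (43 - 47.4167)^2 = 19.5069
  (11 - 47.4167)^2 = 1326.1736
  (31 - 47.4167)^2 = 269.5069
  (33 - 47.4167)^2 = 207.8403
  (24 - 47.4167)^2 = 548.3403
  (80 - 47.4167)^2 = 1061.6736
  (95 - 47.4167)^2 = 2264.1736
  (20 - 47.4167)^2 = 751.6736
  (56 - 47.4167)^2 = 73.6736
  (64 - 47.4167)^2 = 275.0069
  (64 - 47.4167)^2 = 275.0069
  (48 - 47.4167)^2 = 0.3403
Step 3: Sum of squared deviations = 7072.9167
Step 4: Population variance = 7072.9167 / 12 = 589.4097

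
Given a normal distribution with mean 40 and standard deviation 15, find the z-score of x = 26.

-0.9333

Step 1: Recall the z-score formula: z = (x - mu) / sigma
Step 2: Substitute values: z = (26 - 40) / 15
Step 3: z = -14 / 15 = -0.9333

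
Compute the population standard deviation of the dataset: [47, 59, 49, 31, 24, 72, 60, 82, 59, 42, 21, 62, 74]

18.3203

Step 1: Compute the mean: 52.4615
Step 2: Sum of squared deviations from the mean: 4363.2308
Step 3: Population variance = 4363.2308 / 13 = 335.6331
Step 4: Standard deviation = sqrt(335.6331) = 18.3203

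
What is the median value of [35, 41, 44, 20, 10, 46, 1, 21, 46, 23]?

29

Step 1: Sort the data in ascending order: [1, 10, 20, 21, 23, 35, 41, 44, 46, 46]
Step 2: The number of values is n = 10.
Step 3: Since n is even, the median is the average of positions 5 and 6:
  Median = (23 + 35) / 2 = 29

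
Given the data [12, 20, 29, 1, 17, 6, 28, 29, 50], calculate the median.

20

Step 1: Sort the data in ascending order: [1, 6, 12, 17, 20, 28, 29, 29, 50]
Step 2: The number of values is n = 9.
Step 3: Since n is odd, the median is the middle value at position 5: 20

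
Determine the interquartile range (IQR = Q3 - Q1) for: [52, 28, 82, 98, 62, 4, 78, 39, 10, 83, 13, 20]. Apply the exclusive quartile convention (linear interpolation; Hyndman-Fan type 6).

66.25

Step 1: Sort the data: [4, 10, 13, 20, 28, 39, 52, 62, 78, 82, 83, 98]
Step 2: n = 12
Step 3: Using the exclusive quartile method:
  Q1 = 14.75
  Q2 (median) = 45.5
  Q3 = 81
  IQR = Q3 - Q1 = 81 - 14.75 = 66.25
Step 4: IQR = 66.25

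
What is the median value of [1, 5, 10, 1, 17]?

5

Step 1: Sort the data in ascending order: [1, 1, 5, 10, 17]
Step 2: The number of values is n = 5.
Step 3: Since n is odd, the median is the middle value at position 3: 5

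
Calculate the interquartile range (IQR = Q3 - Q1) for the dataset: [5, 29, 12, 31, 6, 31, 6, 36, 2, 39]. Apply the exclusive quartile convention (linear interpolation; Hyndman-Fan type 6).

26.5

Step 1: Sort the data: [2, 5, 6, 6, 12, 29, 31, 31, 36, 39]
Step 2: n = 10
Step 3: Using the exclusive quartile method:
  Q1 = 5.75
  Q2 (median) = 20.5
  Q3 = 32.25
  IQR = Q3 - Q1 = 32.25 - 5.75 = 26.5
Step 4: IQR = 26.5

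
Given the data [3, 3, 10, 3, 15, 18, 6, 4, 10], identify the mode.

3

Step 1: Count the frequency of each value:
  3: appears 3 time(s)
  4: appears 1 time(s)
  6: appears 1 time(s)
  10: appears 2 time(s)
  15: appears 1 time(s)
  18: appears 1 time(s)
Step 2: The value 3 appears most frequently (3 times).
Step 3: Mode = 3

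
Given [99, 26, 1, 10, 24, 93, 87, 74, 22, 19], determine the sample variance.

1443.3889

Step 1: Compute the mean: (99 + 26 + 1 + 10 + 24 + 93 + 87 + 74 + 22 + 19) / 10 = 45.5
Step 2: Compute squared deviations from the mean:
  (99 - 45.5)^2 = 2862.25
  (26 - 45.5)^2 = 380.25
  (1 - 45.5)^2 = 1980.25
  (10 - 45.5)^2 = 1260.25
  (24 - 45.5)^2 = 462.25
  (93 - 45.5)^2 = 2256.25
  (87 - 45.5)^2 = 1722.25
  (74 - 45.5)^2 = 812.25
  (22 - 45.5)^2 = 552.25
  (19 - 45.5)^2 = 702.25
Step 3: Sum of squared deviations = 12990.5
Step 4: Sample variance = 12990.5 / 9 = 1443.3889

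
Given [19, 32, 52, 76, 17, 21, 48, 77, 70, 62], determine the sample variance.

567.1556

Step 1: Compute the mean: (19 + 32 + 52 + 76 + 17 + 21 + 48 + 77 + 70 + 62) / 10 = 47.4
Step 2: Compute squared deviations from the mean:
  (19 - 47.4)^2 = 806.56
  (32 - 47.4)^2 = 237.16
  (52 - 47.4)^2 = 21.16
  (76 - 47.4)^2 = 817.96
  (17 - 47.4)^2 = 924.16
  (21 - 47.4)^2 = 696.96
  (48 - 47.4)^2 = 0.36
  (77 - 47.4)^2 = 876.16
  (70 - 47.4)^2 = 510.76
  (62 - 47.4)^2 = 213.16
Step 3: Sum of squared deviations = 5104.4
Step 4: Sample variance = 5104.4 / 9 = 567.1556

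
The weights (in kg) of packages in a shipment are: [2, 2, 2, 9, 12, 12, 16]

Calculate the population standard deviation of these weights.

5.4097

Step 1: Compute the mean: 7.8571
Step 2: Sum of squared deviations from the mean: 204.8571
Step 3: Population variance = 204.8571 / 7 = 29.2653
Step 4: Standard deviation = sqrt(29.2653) = 5.4097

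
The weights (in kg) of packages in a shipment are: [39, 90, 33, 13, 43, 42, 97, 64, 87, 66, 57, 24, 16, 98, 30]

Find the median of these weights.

43

Step 1: Sort the data in ascending order: [13, 16, 24, 30, 33, 39, 42, 43, 57, 64, 66, 87, 90, 97, 98]
Step 2: The number of values is n = 15.
Step 3: Since n is odd, the median is the middle value at position 8: 43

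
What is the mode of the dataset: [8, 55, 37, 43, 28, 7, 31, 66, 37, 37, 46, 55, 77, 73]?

37

Step 1: Count the frequency of each value:
  7: appears 1 time(s)
  8: appears 1 time(s)
  28: appears 1 time(s)
  31: appears 1 time(s)
  37: appears 3 time(s)
  43: appears 1 time(s)
  46: appears 1 time(s)
  55: appears 2 time(s)
  66: appears 1 time(s)
  73: appears 1 time(s)
  77: appears 1 time(s)
Step 2: The value 37 appears most frequently (3 times).
Step 3: Mode = 37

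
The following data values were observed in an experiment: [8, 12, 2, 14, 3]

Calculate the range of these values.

12

Step 1: Identify the maximum value: max = 14
Step 2: Identify the minimum value: min = 2
Step 3: Range = max - min = 14 - 2 = 12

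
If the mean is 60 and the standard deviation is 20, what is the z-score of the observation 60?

0

Step 1: Recall the z-score formula: z = (x - mu) / sigma
Step 2: Substitute values: z = (60 - 60) / 20
Step 3: z = 0 / 20 = 0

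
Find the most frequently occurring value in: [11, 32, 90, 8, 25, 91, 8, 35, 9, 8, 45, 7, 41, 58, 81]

8

Step 1: Count the frequency of each value:
  7: appears 1 time(s)
  8: appears 3 time(s)
  9: appears 1 time(s)
  11: appears 1 time(s)
  25: appears 1 time(s)
  32: appears 1 time(s)
  35: appears 1 time(s)
  41: appears 1 time(s)
  45: appears 1 time(s)
  58: appears 1 time(s)
  81: appears 1 time(s)
  90: appears 1 time(s)
  91: appears 1 time(s)
Step 2: The value 8 appears most frequently (3 times).
Step 3: Mode = 8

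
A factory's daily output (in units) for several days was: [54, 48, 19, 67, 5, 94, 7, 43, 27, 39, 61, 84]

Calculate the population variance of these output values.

735.8889

Step 1: Compute the mean: (54 + 48 + 19 + 67 + 5 + 94 + 7 + 43 + 27 + 39 + 61 + 84) / 12 = 45.6667
Step 2: Compute squared deviations from the mean:
  (54 - 45.6667)^2 = 69.4444
  (48 - 45.6667)^2 = 5.4444
  (19 - 45.6667)^2 = 711.1111
  (67 - 45.6667)^2 = 455.1111
  (5 - 45.6667)^2 = 1653.7778
  (94 - 45.6667)^2 = 2336.1111
  (7 - 45.6667)^2 = 1495.1111
  (43 - 45.6667)^2 = 7.1111
  (27 - 45.6667)^2 = 348.4444
  (39 - 45.6667)^2 = 44.4444
  (61 - 45.6667)^2 = 235.1111
  (84 - 45.6667)^2 = 1469.4444
Step 3: Sum of squared deviations = 8830.6667
Step 4: Population variance = 8830.6667 / 12 = 735.8889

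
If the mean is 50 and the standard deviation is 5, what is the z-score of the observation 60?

2

Step 1: Recall the z-score formula: z = (x - mu) / sigma
Step 2: Substitute values: z = (60 - 50) / 5
Step 3: z = 10 / 5 = 2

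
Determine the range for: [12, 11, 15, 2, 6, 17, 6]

15

Step 1: Identify the maximum value: max = 17
Step 2: Identify the minimum value: min = 2
Step 3: Range = max - min = 17 - 2 = 15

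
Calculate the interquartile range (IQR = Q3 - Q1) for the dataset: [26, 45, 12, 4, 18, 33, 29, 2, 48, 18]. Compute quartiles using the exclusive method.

26

Step 1: Sort the data: [2, 4, 12, 18, 18, 26, 29, 33, 45, 48]
Step 2: n = 10
Step 3: Using the exclusive quartile method:
  Q1 = 10
  Q2 (median) = 22
  Q3 = 36
  IQR = Q3 - Q1 = 36 - 10 = 26
Step 4: IQR = 26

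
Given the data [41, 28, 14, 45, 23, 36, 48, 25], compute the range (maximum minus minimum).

34

Step 1: Identify the maximum value: max = 48
Step 2: Identify the minimum value: min = 14
Step 3: Range = max - min = 48 - 14 = 34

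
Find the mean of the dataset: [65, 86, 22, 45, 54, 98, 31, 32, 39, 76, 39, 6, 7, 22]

44.4286

Step 1: Sum all values: 65 + 86 + 22 + 45 + 54 + 98 + 31 + 32 + 39 + 76 + 39 + 6 + 7 + 22 = 622
Step 2: Count the number of values: n = 14
Step 3: Mean = sum / n = 622 / 14 = 44.4286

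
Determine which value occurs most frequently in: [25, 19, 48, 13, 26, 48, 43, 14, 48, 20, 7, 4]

48

Step 1: Count the frequency of each value:
  4: appears 1 time(s)
  7: appears 1 time(s)
  13: appears 1 time(s)
  14: appears 1 time(s)
  19: appears 1 time(s)
  20: appears 1 time(s)
  25: appears 1 time(s)
  26: appears 1 time(s)
  43: appears 1 time(s)
  48: appears 3 time(s)
Step 2: The value 48 appears most frequently (3 times).
Step 3: Mode = 48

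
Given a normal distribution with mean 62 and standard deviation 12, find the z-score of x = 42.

-1.6667

Step 1: Recall the z-score formula: z = (x - mu) / sigma
Step 2: Substitute values: z = (42 - 62) / 12
Step 3: z = -20 / 12 = -1.6667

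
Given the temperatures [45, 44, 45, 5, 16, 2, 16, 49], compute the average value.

27.75

Step 1: Sum all values: 45 + 44 + 45 + 5 + 16 + 2 + 16 + 49 = 222
Step 2: Count the number of values: n = 8
Step 3: Mean = sum / n = 222 / 8 = 27.75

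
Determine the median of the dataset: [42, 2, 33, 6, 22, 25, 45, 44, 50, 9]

29

Step 1: Sort the data in ascending order: [2, 6, 9, 22, 25, 33, 42, 44, 45, 50]
Step 2: The number of values is n = 10.
Step 3: Since n is even, the median is the average of positions 5 and 6:
  Median = (25 + 33) / 2 = 29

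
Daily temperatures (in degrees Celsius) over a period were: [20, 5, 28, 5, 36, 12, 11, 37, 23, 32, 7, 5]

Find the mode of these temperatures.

5

Step 1: Count the frequency of each value:
  5: appears 3 time(s)
  7: appears 1 time(s)
  11: appears 1 time(s)
  12: appears 1 time(s)
  20: appears 1 time(s)
  23: appears 1 time(s)
  28: appears 1 time(s)
  32: appears 1 time(s)
  36: appears 1 time(s)
  37: appears 1 time(s)
Step 2: The value 5 appears most frequently (3 times).
Step 3: Mode = 5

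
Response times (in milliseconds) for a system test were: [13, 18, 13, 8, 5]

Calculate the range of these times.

13

Step 1: Identify the maximum value: max = 18
Step 2: Identify the minimum value: min = 5
Step 3: Range = max - min = 18 - 5 = 13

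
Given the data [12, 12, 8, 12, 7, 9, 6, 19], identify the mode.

12

Step 1: Count the frequency of each value:
  6: appears 1 time(s)
  7: appears 1 time(s)
  8: appears 1 time(s)
  9: appears 1 time(s)
  12: appears 3 time(s)
  19: appears 1 time(s)
Step 2: The value 12 appears most frequently (3 times).
Step 3: Mode = 12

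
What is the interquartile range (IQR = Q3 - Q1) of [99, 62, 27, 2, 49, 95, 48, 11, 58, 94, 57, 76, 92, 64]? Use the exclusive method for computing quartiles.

49.75

Step 1: Sort the data: [2, 11, 27, 48, 49, 57, 58, 62, 64, 76, 92, 94, 95, 99]
Step 2: n = 14
Step 3: Using the exclusive quartile method:
  Q1 = 42.75
  Q2 (median) = 60
  Q3 = 92.5
  IQR = Q3 - Q1 = 92.5 - 42.75 = 49.75
Step 4: IQR = 49.75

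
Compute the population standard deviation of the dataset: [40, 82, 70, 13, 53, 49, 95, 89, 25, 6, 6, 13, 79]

31.7281

Step 1: Compute the mean: 47.6923
Step 2: Sum of squared deviations from the mean: 13086.7692
Step 3: Population variance = 13086.7692 / 13 = 1006.6746
Step 4: Standard deviation = sqrt(1006.6746) = 31.7281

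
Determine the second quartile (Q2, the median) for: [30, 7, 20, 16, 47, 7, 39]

20

Step 1: Sort the data: [7, 7, 16, 20, 30, 39, 47]
Step 2: n = 7
Step 3: Q2 is the median. Since n is odd, it is the middle value at position 4: 20
Step 4: Q2 = 20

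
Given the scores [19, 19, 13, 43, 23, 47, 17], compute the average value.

25.8571

Step 1: Sum all values: 19 + 19 + 13 + 43 + 23 + 47 + 17 = 181
Step 2: Count the number of values: n = 7
Step 3: Mean = sum / n = 181 / 7 = 25.8571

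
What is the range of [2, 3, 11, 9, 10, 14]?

12

Step 1: Identify the maximum value: max = 14
Step 2: Identify the minimum value: min = 2
Step 3: Range = max - min = 14 - 2 = 12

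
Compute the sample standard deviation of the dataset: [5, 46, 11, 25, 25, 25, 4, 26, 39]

14.2955

Step 1: Compute the mean: 22.8889
Step 2: Sum of squared deviations from the mean: 1634.8889
Step 3: Sample variance = 1634.8889 / 8 = 204.3611
Step 4: Standard deviation = sqrt(204.3611) = 14.2955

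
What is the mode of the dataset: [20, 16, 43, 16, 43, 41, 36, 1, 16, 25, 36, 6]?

16

Step 1: Count the frequency of each value:
  1: appears 1 time(s)
  6: appears 1 time(s)
  16: appears 3 time(s)
  20: appears 1 time(s)
  25: appears 1 time(s)
  36: appears 2 time(s)
  41: appears 1 time(s)
  43: appears 2 time(s)
Step 2: The value 16 appears most frequently (3 times).
Step 3: Mode = 16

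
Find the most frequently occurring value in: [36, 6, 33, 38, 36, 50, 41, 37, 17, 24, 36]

36

Step 1: Count the frequency of each value:
  6: appears 1 time(s)
  17: appears 1 time(s)
  24: appears 1 time(s)
  33: appears 1 time(s)
  36: appears 3 time(s)
  37: appears 1 time(s)
  38: appears 1 time(s)
  41: appears 1 time(s)
  50: appears 1 time(s)
Step 2: The value 36 appears most frequently (3 times).
Step 3: Mode = 36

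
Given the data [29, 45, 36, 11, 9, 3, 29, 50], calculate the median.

29

Step 1: Sort the data in ascending order: [3, 9, 11, 29, 29, 36, 45, 50]
Step 2: The number of values is n = 8.
Step 3: Since n is even, the median is the average of positions 4 and 5:
  Median = (29 + 29) / 2 = 29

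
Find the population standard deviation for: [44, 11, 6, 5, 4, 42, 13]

16.1902

Step 1: Compute the mean: 17.8571
Step 2: Sum of squared deviations from the mean: 1834.8571
Step 3: Population variance = 1834.8571 / 7 = 262.1224
Step 4: Standard deviation = sqrt(262.1224) = 16.1902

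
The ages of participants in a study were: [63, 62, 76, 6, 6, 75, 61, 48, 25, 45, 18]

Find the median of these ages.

48

Step 1: Sort the data in ascending order: [6, 6, 18, 25, 45, 48, 61, 62, 63, 75, 76]
Step 2: The number of values is n = 11.
Step 3: Since n is odd, the median is the middle value at position 6: 48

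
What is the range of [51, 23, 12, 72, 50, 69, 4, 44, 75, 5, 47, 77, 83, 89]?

85

Step 1: Identify the maximum value: max = 89
Step 2: Identify the minimum value: min = 4
Step 3: Range = max - min = 89 - 4 = 85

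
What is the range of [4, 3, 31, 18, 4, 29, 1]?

30

Step 1: Identify the maximum value: max = 31
Step 2: Identify the minimum value: min = 1
Step 3: Range = max - min = 31 - 1 = 30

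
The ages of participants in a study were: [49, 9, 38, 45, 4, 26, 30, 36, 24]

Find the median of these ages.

30

Step 1: Sort the data in ascending order: [4, 9, 24, 26, 30, 36, 38, 45, 49]
Step 2: The number of values is n = 9.
Step 3: Since n is odd, the median is the middle value at position 5: 30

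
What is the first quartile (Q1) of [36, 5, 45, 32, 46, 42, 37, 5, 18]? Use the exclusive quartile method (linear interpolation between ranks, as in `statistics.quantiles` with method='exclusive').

11.5

Step 1: Sort the data: [5, 5, 18, 32, 36, 37, 42, 45, 46]
Step 2: n = 9
Step 3: Using the exclusive quartile method:
  Q1 = 11.5
  Q2 (median) = 36
  Q3 = 43.5
  IQR = Q3 - Q1 = 43.5 - 11.5 = 32
Step 4: Q1 = 11.5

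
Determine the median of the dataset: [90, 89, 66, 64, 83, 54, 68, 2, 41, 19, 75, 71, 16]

66

Step 1: Sort the data in ascending order: [2, 16, 19, 41, 54, 64, 66, 68, 71, 75, 83, 89, 90]
Step 2: The number of values is n = 13.
Step 3: Since n is odd, the median is the middle value at position 7: 66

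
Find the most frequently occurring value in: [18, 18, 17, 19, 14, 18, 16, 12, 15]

18

Step 1: Count the frequency of each value:
  12: appears 1 time(s)
  14: appears 1 time(s)
  15: appears 1 time(s)
  16: appears 1 time(s)
  17: appears 1 time(s)
  18: appears 3 time(s)
  19: appears 1 time(s)
Step 2: The value 18 appears most frequently (3 times).
Step 3: Mode = 18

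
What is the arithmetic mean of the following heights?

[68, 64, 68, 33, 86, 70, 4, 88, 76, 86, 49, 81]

64.4167

Step 1: Sum all values: 68 + 64 + 68 + 33 + 86 + 70 + 4 + 88 + 76 + 86 + 49 + 81 = 773
Step 2: Count the number of values: n = 12
Step 3: Mean = sum / n = 773 / 12 = 64.4167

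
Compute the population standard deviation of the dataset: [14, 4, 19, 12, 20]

5.7411

Step 1: Compute the mean: 13.8
Step 2: Sum of squared deviations from the mean: 164.8
Step 3: Population variance = 164.8 / 5 = 32.96
Step 4: Standard deviation = sqrt(32.96) = 5.7411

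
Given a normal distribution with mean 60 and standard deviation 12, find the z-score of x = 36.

-2

Step 1: Recall the z-score formula: z = (x - mu) / sigma
Step 2: Substitute values: z = (36 - 60) / 12
Step 3: z = -24 / 12 = -2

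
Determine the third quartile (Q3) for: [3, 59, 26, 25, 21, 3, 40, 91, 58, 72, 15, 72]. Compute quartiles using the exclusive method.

68.75

Step 1: Sort the data: [3, 3, 15, 21, 25, 26, 40, 58, 59, 72, 72, 91]
Step 2: n = 12
Step 3: Using the exclusive quartile method:
  Q1 = 16.5
  Q2 (median) = 33
  Q3 = 68.75
  IQR = Q3 - Q1 = 68.75 - 16.5 = 52.25
Step 4: Q3 = 68.75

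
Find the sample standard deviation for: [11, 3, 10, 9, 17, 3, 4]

5.1778

Step 1: Compute the mean: 8.1429
Step 2: Sum of squared deviations from the mean: 160.8571
Step 3: Sample variance = 160.8571 / 6 = 26.8095
Step 4: Standard deviation = sqrt(26.8095) = 5.1778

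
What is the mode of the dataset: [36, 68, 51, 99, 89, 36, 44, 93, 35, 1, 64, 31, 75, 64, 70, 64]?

64

Step 1: Count the frequency of each value:
  1: appears 1 time(s)
  31: appears 1 time(s)
  35: appears 1 time(s)
  36: appears 2 time(s)
  44: appears 1 time(s)
  51: appears 1 time(s)
  64: appears 3 time(s)
  68: appears 1 time(s)
  70: appears 1 time(s)
  75: appears 1 time(s)
  89: appears 1 time(s)
  93: appears 1 time(s)
  99: appears 1 time(s)
Step 2: The value 64 appears most frequently (3 times).
Step 3: Mode = 64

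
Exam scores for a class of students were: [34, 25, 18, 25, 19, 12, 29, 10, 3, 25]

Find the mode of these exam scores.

25

Step 1: Count the frequency of each value:
  3: appears 1 time(s)
  10: appears 1 time(s)
  12: appears 1 time(s)
  18: appears 1 time(s)
  19: appears 1 time(s)
  25: appears 3 time(s)
  29: appears 1 time(s)
  34: appears 1 time(s)
Step 2: The value 25 appears most frequently (3 times).
Step 3: Mode = 25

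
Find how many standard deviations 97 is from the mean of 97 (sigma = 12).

0

Step 1: Recall the z-score formula: z = (x - mu) / sigma
Step 2: Substitute values: z = (97 - 97) / 12
Step 3: z = 0 / 12 = 0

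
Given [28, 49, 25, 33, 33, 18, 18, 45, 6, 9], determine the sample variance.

200.9333

Step 1: Compute the mean: (28 + 49 + 25 + 33 + 33 + 18 + 18 + 45 + 6 + 9) / 10 = 26.4
Step 2: Compute squared deviations from the mean:
  (28 - 26.4)^2 = 2.56
  (49 - 26.4)^2 = 510.76
  (25 - 26.4)^2 = 1.96
  (33 - 26.4)^2 = 43.56
  (33 - 26.4)^2 = 43.56
  (18 - 26.4)^2 = 70.56
  (18 - 26.4)^2 = 70.56
  (45 - 26.4)^2 = 345.96
  (6 - 26.4)^2 = 416.16
  (9 - 26.4)^2 = 302.76
Step 3: Sum of squared deviations = 1808.4
Step 4: Sample variance = 1808.4 / 9 = 200.9333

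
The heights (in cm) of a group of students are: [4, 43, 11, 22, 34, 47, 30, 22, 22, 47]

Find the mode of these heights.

22

Step 1: Count the frequency of each value:
  4: appears 1 time(s)
  11: appears 1 time(s)
  22: appears 3 time(s)
  30: appears 1 time(s)
  34: appears 1 time(s)
  43: appears 1 time(s)
  47: appears 2 time(s)
Step 2: The value 22 appears most frequently (3 times).
Step 3: Mode = 22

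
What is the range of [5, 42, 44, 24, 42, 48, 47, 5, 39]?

43

Step 1: Identify the maximum value: max = 48
Step 2: Identify the minimum value: min = 5
Step 3: Range = max - min = 48 - 5 = 43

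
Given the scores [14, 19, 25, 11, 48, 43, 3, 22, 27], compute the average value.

23.5556

Step 1: Sum all values: 14 + 19 + 25 + 11 + 48 + 43 + 3 + 22 + 27 = 212
Step 2: Count the number of values: n = 9
Step 3: Mean = sum / n = 212 / 9 = 23.5556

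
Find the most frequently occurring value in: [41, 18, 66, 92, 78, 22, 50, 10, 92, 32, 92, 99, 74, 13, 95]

92

Step 1: Count the frequency of each value:
  10: appears 1 time(s)
  13: appears 1 time(s)
  18: appears 1 time(s)
  22: appears 1 time(s)
  32: appears 1 time(s)
  41: appears 1 time(s)
  50: appears 1 time(s)
  66: appears 1 time(s)
  74: appears 1 time(s)
  78: appears 1 time(s)
  92: appears 3 time(s)
  95: appears 1 time(s)
  99: appears 1 time(s)
Step 2: The value 92 appears most frequently (3 times).
Step 3: Mode = 92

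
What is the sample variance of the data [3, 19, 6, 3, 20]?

73.7

Step 1: Compute the mean: (3 + 19 + 6 + 3 + 20) / 5 = 10.2
Step 2: Compute squared deviations from the mean:
  (3 - 10.2)^2 = 51.84
  (19 - 10.2)^2 = 77.44
  (6 - 10.2)^2 = 17.64
  (3 - 10.2)^2 = 51.84
  (20 - 10.2)^2 = 96.04
Step 3: Sum of squared deviations = 294.8
Step 4: Sample variance = 294.8 / 4 = 73.7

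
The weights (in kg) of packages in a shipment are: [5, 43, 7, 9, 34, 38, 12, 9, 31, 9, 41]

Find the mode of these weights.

9

Step 1: Count the frequency of each value:
  5: appears 1 time(s)
  7: appears 1 time(s)
  9: appears 3 time(s)
  12: appears 1 time(s)
  31: appears 1 time(s)
  34: appears 1 time(s)
  38: appears 1 time(s)
  41: appears 1 time(s)
  43: appears 1 time(s)
Step 2: The value 9 appears most frequently (3 times).
Step 3: Mode = 9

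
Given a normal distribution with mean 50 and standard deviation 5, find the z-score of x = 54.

0.8

Step 1: Recall the z-score formula: z = (x - mu) / sigma
Step 2: Substitute values: z = (54 - 50) / 5
Step 3: z = 4 / 5 = 0.8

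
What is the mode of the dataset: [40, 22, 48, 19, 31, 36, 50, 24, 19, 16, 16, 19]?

19

Step 1: Count the frequency of each value:
  16: appears 2 time(s)
  19: appears 3 time(s)
  22: appears 1 time(s)
  24: appears 1 time(s)
  31: appears 1 time(s)
  36: appears 1 time(s)
  40: appears 1 time(s)
  48: appears 1 time(s)
  50: appears 1 time(s)
Step 2: The value 19 appears most frequently (3 times).
Step 3: Mode = 19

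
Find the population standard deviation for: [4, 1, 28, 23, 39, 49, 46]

17.7718

Step 1: Compute the mean: 27.1429
Step 2: Sum of squared deviations from the mean: 2210.8571
Step 3: Population variance = 2210.8571 / 7 = 315.8367
Step 4: Standard deviation = sqrt(315.8367) = 17.7718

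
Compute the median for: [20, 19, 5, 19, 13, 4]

16

Step 1: Sort the data in ascending order: [4, 5, 13, 19, 19, 20]
Step 2: The number of values is n = 6.
Step 3: Since n is even, the median is the average of positions 3 and 4:
  Median = (13 + 19) / 2 = 16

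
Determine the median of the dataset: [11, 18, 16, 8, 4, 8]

9.5

Step 1: Sort the data in ascending order: [4, 8, 8, 11, 16, 18]
Step 2: The number of values is n = 6.
Step 3: Since n is even, the median is the average of positions 3 and 4:
  Median = (8 + 11) / 2 = 9.5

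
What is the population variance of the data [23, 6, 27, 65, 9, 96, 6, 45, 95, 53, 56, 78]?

990.9097

Step 1: Compute the mean: (23 + 6 + 27 + 65 + 9 + 96 + 6 + 45 + 95 + 53 + 56 + 78) / 12 = 46.5833
Step 2: Compute squared deviations from the mean:
  (23 - 46.5833)^2 = 556.1736
  (6 - 46.5833)^2 = 1647.0069
  (27 - 46.5833)^2 = 383.5069
  (65 - 46.5833)^2 = 339.1736
  (9 - 46.5833)^2 = 1412.5069
  (96 - 46.5833)^2 = 2442.0069
  (6 - 46.5833)^2 = 1647.0069
  (45 - 46.5833)^2 = 2.5069
  (95 - 46.5833)^2 = 2344.1736
  (53 - 46.5833)^2 = 41.1736
  (56 - 46.5833)^2 = 88.6736
  (78 - 46.5833)^2 = 987.0069
Step 3: Sum of squared deviations = 11890.9167
Step 4: Population variance = 11890.9167 / 12 = 990.9097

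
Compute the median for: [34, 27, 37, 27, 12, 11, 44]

27

Step 1: Sort the data in ascending order: [11, 12, 27, 27, 34, 37, 44]
Step 2: The number of values is n = 7.
Step 3: Since n is odd, the median is the middle value at position 4: 27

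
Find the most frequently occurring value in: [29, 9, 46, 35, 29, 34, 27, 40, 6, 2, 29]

29

Step 1: Count the frequency of each value:
  2: appears 1 time(s)
  6: appears 1 time(s)
  9: appears 1 time(s)
  27: appears 1 time(s)
  29: appears 3 time(s)
  34: appears 1 time(s)
  35: appears 1 time(s)
  40: appears 1 time(s)
  46: appears 1 time(s)
Step 2: The value 29 appears most frequently (3 times).
Step 3: Mode = 29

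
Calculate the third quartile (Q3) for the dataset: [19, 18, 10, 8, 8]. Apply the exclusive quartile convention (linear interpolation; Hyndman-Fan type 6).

18.5

Step 1: Sort the data: [8, 8, 10, 18, 19]
Step 2: n = 5
Step 3: Using the exclusive quartile method:
  Q1 = 8
  Q2 (median) = 10
  Q3 = 18.5
  IQR = Q3 - Q1 = 18.5 - 8 = 10.5
Step 4: Q3 = 18.5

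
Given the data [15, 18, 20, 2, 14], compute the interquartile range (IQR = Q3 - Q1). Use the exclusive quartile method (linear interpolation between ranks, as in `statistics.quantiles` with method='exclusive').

11

Step 1: Sort the data: [2, 14, 15, 18, 20]
Step 2: n = 5
Step 3: Using the exclusive quartile method:
  Q1 = 8
  Q2 (median) = 15
  Q3 = 19
  IQR = Q3 - Q1 = 19 - 8 = 11
Step 4: IQR = 11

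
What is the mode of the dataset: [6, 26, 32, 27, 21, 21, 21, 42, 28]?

21

Step 1: Count the frequency of each value:
  6: appears 1 time(s)
  21: appears 3 time(s)
  26: appears 1 time(s)
  27: appears 1 time(s)
  28: appears 1 time(s)
  32: appears 1 time(s)
  42: appears 1 time(s)
Step 2: The value 21 appears most frequently (3 times).
Step 3: Mode = 21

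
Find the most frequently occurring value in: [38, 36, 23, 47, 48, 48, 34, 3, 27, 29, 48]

48

Step 1: Count the frequency of each value:
  3: appears 1 time(s)
  23: appears 1 time(s)
  27: appears 1 time(s)
  29: appears 1 time(s)
  34: appears 1 time(s)
  36: appears 1 time(s)
  38: appears 1 time(s)
  47: appears 1 time(s)
  48: appears 3 time(s)
Step 2: The value 48 appears most frequently (3 times).
Step 3: Mode = 48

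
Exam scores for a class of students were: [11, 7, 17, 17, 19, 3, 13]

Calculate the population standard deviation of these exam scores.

5.421

Step 1: Compute the mean: 12.4286
Step 2: Sum of squared deviations from the mean: 205.7143
Step 3: Population variance = 205.7143 / 7 = 29.3878
Step 4: Standard deviation = sqrt(29.3878) = 5.421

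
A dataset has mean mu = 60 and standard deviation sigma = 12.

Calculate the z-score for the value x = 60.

0

Step 1: Recall the z-score formula: z = (x - mu) / sigma
Step 2: Substitute values: z = (60 - 60) / 12
Step 3: z = 0 / 12 = 0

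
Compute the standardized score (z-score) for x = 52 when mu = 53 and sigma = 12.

-0.0833

Step 1: Recall the z-score formula: z = (x - mu) / sigma
Step 2: Substitute values: z = (52 - 53) / 12
Step 3: z = -1 / 12 = -0.0833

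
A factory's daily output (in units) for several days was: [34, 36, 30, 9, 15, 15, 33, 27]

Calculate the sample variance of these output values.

107.2679

Step 1: Compute the mean: (34 + 36 + 30 + 9 + 15 + 15 + 33 + 27) / 8 = 24.875
Step 2: Compute squared deviations from the mean:
  (34 - 24.875)^2 = 83.2656
  (36 - 24.875)^2 = 123.7656
  (30 - 24.875)^2 = 26.2656
  (9 - 24.875)^2 = 252.0156
  (15 - 24.875)^2 = 97.5156
  (15 - 24.875)^2 = 97.5156
  (33 - 24.875)^2 = 66.0156
  (27 - 24.875)^2 = 4.5156
Step 3: Sum of squared deviations = 750.875
Step 4: Sample variance = 750.875 / 7 = 107.2679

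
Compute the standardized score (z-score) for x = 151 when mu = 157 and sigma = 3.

-2

Step 1: Recall the z-score formula: z = (x - mu) / sigma
Step 2: Substitute values: z = (151 - 157) / 3
Step 3: z = -6 / 3 = -2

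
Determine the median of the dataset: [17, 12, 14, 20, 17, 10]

15.5

Step 1: Sort the data in ascending order: [10, 12, 14, 17, 17, 20]
Step 2: The number of values is n = 6.
Step 3: Since n is even, the median is the average of positions 3 and 4:
  Median = (14 + 17) / 2 = 15.5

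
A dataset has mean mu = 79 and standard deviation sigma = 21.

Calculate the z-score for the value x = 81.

0.0952

Step 1: Recall the z-score formula: z = (x - mu) / sigma
Step 2: Substitute values: z = (81 - 79) / 21
Step 3: z = 2 / 21 = 0.0952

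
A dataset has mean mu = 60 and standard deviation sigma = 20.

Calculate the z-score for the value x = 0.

-3

Step 1: Recall the z-score formula: z = (x - mu) / sigma
Step 2: Substitute values: z = (0 - 60) / 20
Step 3: z = -60 / 20 = -3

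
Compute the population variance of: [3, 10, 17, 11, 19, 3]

37.9167

Step 1: Compute the mean: (3 + 10 + 17 + 11 + 19 + 3) / 6 = 10.5
Step 2: Compute squared deviations from the mean:
  (3 - 10.5)^2 = 56.25
  (10 - 10.5)^2 = 0.25
  (17 - 10.5)^2 = 42.25
  (11 - 10.5)^2 = 0.25
  (19 - 10.5)^2 = 72.25
  (3 - 10.5)^2 = 56.25
Step 3: Sum of squared deviations = 227.5
Step 4: Population variance = 227.5 / 6 = 37.9167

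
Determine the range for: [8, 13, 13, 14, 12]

6

Step 1: Identify the maximum value: max = 14
Step 2: Identify the minimum value: min = 8
Step 3: Range = max - min = 14 - 8 = 6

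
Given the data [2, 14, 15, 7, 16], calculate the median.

14

Step 1: Sort the data in ascending order: [2, 7, 14, 15, 16]
Step 2: The number of values is n = 5.
Step 3: Since n is odd, the median is the middle value at position 3: 14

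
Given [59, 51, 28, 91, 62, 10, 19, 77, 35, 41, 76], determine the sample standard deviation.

25.8126

Step 1: Compute the mean: 49.9091
Step 2: Sum of squared deviations from the mean: 6662.9091
Step 3: Sample variance = 6662.9091 / 10 = 666.2909
Step 4: Standard deviation = sqrt(666.2909) = 25.8126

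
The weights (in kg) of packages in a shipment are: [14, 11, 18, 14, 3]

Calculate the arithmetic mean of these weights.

12

Step 1: Sum all values: 14 + 11 + 18 + 14 + 3 = 60
Step 2: Count the number of values: n = 5
Step 3: Mean = sum / n = 60 / 5 = 12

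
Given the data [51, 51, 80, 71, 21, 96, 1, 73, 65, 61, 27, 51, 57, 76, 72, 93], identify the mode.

51

Step 1: Count the frequency of each value:
  1: appears 1 time(s)
  21: appears 1 time(s)
  27: appears 1 time(s)
  51: appears 3 time(s)
  57: appears 1 time(s)
  61: appears 1 time(s)
  65: appears 1 time(s)
  71: appears 1 time(s)
  72: appears 1 time(s)
  73: appears 1 time(s)
  76: appears 1 time(s)
  80: appears 1 time(s)
  93: appears 1 time(s)
  96: appears 1 time(s)
Step 2: The value 51 appears most frequently (3 times).
Step 3: Mode = 51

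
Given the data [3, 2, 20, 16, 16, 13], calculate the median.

14.5

Step 1: Sort the data in ascending order: [2, 3, 13, 16, 16, 20]
Step 2: The number of values is n = 6.
Step 3: Since n is even, the median is the average of positions 3 and 4:
  Median = (13 + 16) / 2 = 14.5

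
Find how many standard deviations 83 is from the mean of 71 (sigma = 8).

1.5

Step 1: Recall the z-score formula: z = (x - mu) / sigma
Step 2: Substitute values: z = (83 - 71) / 8
Step 3: z = 12 / 8 = 1.5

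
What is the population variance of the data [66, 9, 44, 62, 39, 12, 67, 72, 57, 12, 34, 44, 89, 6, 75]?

671.0489

Step 1: Compute the mean: (66 + 9 + 44 + 62 + 39 + 12 + 67 + 72 + 57 + 12 + 34 + 44 + 89 + 6 + 75) / 15 = 45.8667
Step 2: Compute squared deviations from the mean:
  (66 - 45.8667)^2 = 405.3511
  (9 - 45.8667)^2 = 1359.1511
  (44 - 45.8667)^2 = 3.4844
  (62 - 45.8667)^2 = 260.2844
  (39 - 45.8667)^2 = 47.1511
  (12 - 45.8667)^2 = 1146.9511
  (67 - 45.8667)^2 = 446.6178
  (72 - 45.8667)^2 = 682.9511
  (57 - 45.8667)^2 = 123.9511
  (12 - 45.8667)^2 = 1146.9511
  (34 - 45.8667)^2 = 140.8178
  (44 - 45.8667)^2 = 3.4844
  (89 - 45.8667)^2 = 1860.4844
  (6 - 45.8667)^2 = 1589.3511
  (75 - 45.8667)^2 = 848.7511
Step 3: Sum of squared deviations = 10065.7333
Step 4: Population variance = 10065.7333 / 15 = 671.0489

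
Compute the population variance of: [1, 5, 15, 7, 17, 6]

31.9167

Step 1: Compute the mean: (1 + 5 + 15 + 7 + 17 + 6) / 6 = 8.5
Step 2: Compute squared deviations from the mean:
  (1 - 8.5)^2 = 56.25
  (5 - 8.5)^2 = 12.25
  (15 - 8.5)^2 = 42.25
  (7 - 8.5)^2 = 2.25
  (17 - 8.5)^2 = 72.25
  (6 - 8.5)^2 = 6.25
Step 3: Sum of squared deviations = 191.5
Step 4: Population variance = 191.5 / 6 = 31.9167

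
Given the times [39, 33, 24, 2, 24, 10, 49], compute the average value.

25.8571

Step 1: Sum all values: 39 + 33 + 24 + 2 + 24 + 10 + 49 = 181
Step 2: Count the number of values: n = 7
Step 3: Mean = sum / n = 181 / 7 = 25.8571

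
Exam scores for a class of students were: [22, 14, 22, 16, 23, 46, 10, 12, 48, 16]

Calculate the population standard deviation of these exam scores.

12.7472

Step 1: Compute the mean: 22.9
Step 2: Sum of squared deviations from the mean: 1624.9
Step 3: Population variance = 1624.9 / 10 = 162.49
Step 4: Standard deviation = sqrt(162.49) = 12.7472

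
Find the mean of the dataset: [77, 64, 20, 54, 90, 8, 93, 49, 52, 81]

58.8

Step 1: Sum all values: 77 + 64 + 20 + 54 + 90 + 8 + 93 + 49 + 52 + 81 = 588
Step 2: Count the number of values: n = 10
Step 3: Mean = sum / n = 588 / 10 = 58.8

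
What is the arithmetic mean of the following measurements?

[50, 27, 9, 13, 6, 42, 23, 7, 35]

23.5556

Step 1: Sum all values: 50 + 27 + 9 + 13 + 6 + 42 + 23 + 7 + 35 = 212
Step 2: Count the number of values: n = 9
Step 3: Mean = sum / n = 212 / 9 = 23.5556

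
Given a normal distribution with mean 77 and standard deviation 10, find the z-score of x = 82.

0.5

Step 1: Recall the z-score formula: z = (x - mu) / sigma
Step 2: Substitute values: z = (82 - 77) / 10
Step 3: z = 5 / 10 = 0.5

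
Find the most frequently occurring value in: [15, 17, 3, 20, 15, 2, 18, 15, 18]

15

Step 1: Count the frequency of each value:
  2: appears 1 time(s)
  3: appears 1 time(s)
  15: appears 3 time(s)
  17: appears 1 time(s)
  18: appears 2 time(s)
  20: appears 1 time(s)
Step 2: The value 15 appears most frequently (3 times).
Step 3: Mode = 15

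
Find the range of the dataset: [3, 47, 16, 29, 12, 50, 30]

47

Step 1: Identify the maximum value: max = 50
Step 2: Identify the minimum value: min = 3
Step 3: Range = max - min = 50 - 3 = 47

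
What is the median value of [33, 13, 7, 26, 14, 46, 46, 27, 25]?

26

Step 1: Sort the data in ascending order: [7, 13, 14, 25, 26, 27, 33, 46, 46]
Step 2: The number of values is n = 9.
Step 3: Since n is odd, the median is the middle value at position 5: 26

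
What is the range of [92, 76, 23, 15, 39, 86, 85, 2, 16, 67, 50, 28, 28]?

90

Step 1: Identify the maximum value: max = 92
Step 2: Identify the minimum value: min = 2
Step 3: Range = max - min = 92 - 2 = 90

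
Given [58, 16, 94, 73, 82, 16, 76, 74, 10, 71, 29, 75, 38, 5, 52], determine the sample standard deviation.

29.7285

Step 1: Compute the mean: 51.2667
Step 2: Sum of squared deviations from the mean: 12372.9333
Step 3: Sample variance = 12372.9333 / 14 = 883.781
Step 4: Standard deviation = sqrt(883.781) = 29.7285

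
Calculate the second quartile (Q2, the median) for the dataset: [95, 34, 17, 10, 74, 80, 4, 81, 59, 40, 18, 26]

37

Step 1: Sort the data: [4, 10, 17, 18, 26, 34, 40, 59, 74, 80, 81, 95]
Step 2: n = 12
Step 3: Q2 is the median. Since n is even, it is the average of the values at positions 6 and 7:
  Q2 = (34 + 40) / 2 = 37
Step 4: Q2 = 37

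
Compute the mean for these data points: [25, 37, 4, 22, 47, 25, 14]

24.8571

Step 1: Sum all values: 25 + 37 + 4 + 22 + 47 + 25 + 14 = 174
Step 2: Count the number of values: n = 7
Step 3: Mean = sum / n = 174 / 7 = 24.8571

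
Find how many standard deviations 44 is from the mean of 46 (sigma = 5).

-0.4

Step 1: Recall the z-score formula: z = (x - mu) / sigma
Step 2: Substitute values: z = (44 - 46) / 5
Step 3: z = -2 / 5 = -0.4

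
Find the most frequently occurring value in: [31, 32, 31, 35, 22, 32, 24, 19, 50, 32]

32

Step 1: Count the frequency of each value:
  19: appears 1 time(s)
  22: appears 1 time(s)
  24: appears 1 time(s)
  31: appears 2 time(s)
  32: appears 3 time(s)
  35: appears 1 time(s)
  50: appears 1 time(s)
Step 2: The value 32 appears most frequently (3 times).
Step 3: Mode = 32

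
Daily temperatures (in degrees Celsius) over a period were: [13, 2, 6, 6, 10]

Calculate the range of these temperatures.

11

Step 1: Identify the maximum value: max = 13
Step 2: Identify the minimum value: min = 2
Step 3: Range = max - min = 13 - 2 = 11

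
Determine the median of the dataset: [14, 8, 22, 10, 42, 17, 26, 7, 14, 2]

14

Step 1: Sort the data in ascending order: [2, 7, 8, 10, 14, 14, 17, 22, 26, 42]
Step 2: The number of values is n = 10.
Step 3: Since n is even, the median is the average of positions 5 and 6:
  Median = (14 + 14) / 2 = 14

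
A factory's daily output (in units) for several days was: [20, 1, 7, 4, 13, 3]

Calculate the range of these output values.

19

Step 1: Identify the maximum value: max = 20
Step 2: Identify the minimum value: min = 1
Step 3: Range = max - min = 20 - 1 = 19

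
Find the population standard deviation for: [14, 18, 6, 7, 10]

4.4721

Step 1: Compute the mean: 11
Step 2: Sum of squared deviations from the mean: 100
Step 3: Population variance = 100 / 5 = 20
Step 4: Standard deviation = sqrt(20) = 4.4721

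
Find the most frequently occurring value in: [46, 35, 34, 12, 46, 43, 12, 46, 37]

46

Step 1: Count the frequency of each value:
  12: appears 2 time(s)
  34: appears 1 time(s)
  35: appears 1 time(s)
  37: appears 1 time(s)
  43: appears 1 time(s)
  46: appears 3 time(s)
Step 2: The value 46 appears most frequently (3 times).
Step 3: Mode = 46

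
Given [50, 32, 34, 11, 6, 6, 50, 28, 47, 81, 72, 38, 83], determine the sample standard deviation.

26.1073

Step 1: Compute the mean: 41.3846
Step 2: Sum of squared deviations from the mean: 8179.0769
Step 3: Sample variance = 8179.0769 / 12 = 681.5897
Step 4: Standard deviation = sqrt(681.5897) = 26.1073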